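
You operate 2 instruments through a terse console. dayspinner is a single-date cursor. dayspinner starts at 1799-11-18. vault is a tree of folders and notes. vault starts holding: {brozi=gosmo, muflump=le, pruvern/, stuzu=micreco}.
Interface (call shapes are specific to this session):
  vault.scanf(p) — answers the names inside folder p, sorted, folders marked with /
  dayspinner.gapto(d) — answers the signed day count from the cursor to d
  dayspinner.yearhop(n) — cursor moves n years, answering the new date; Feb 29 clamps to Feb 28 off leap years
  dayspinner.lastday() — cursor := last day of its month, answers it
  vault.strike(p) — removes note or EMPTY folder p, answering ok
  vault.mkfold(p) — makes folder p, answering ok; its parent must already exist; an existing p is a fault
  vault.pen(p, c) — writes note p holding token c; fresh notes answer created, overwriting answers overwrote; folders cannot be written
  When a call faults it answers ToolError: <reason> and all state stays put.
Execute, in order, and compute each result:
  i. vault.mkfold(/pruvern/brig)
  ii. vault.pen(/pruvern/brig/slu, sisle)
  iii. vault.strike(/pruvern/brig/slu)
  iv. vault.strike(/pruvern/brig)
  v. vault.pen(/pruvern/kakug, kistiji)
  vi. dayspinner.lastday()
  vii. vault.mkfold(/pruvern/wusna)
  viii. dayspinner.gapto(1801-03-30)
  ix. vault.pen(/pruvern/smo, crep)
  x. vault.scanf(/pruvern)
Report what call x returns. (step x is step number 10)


Answer: [kakug, smo, wusna/]

Derivation:
I call vault.mkfold with /pruvern/brig, and get ok.
Next I call vault.pen with /pruvern/brig/slu, sisle, — result: created.
I use vault.strike with /pruvern/brig/slu, and observe ok.
I use vault.strike with /pruvern/brig, which returns ok.
I run vault.pen with /pruvern/kakug, kistiji, giving created.
Calling dayspinner.lastday(): 1799-11-30.
Using vault.mkfold with /pruvern/wusna, — result: ok.
I invoke dayspinner.gapto with 1801-03-30, → 485.
I call vault.pen with /pruvern/smo, crep, giving created.
I use vault.scanf with /pruvern, and get [kakug, smo, wusna/].


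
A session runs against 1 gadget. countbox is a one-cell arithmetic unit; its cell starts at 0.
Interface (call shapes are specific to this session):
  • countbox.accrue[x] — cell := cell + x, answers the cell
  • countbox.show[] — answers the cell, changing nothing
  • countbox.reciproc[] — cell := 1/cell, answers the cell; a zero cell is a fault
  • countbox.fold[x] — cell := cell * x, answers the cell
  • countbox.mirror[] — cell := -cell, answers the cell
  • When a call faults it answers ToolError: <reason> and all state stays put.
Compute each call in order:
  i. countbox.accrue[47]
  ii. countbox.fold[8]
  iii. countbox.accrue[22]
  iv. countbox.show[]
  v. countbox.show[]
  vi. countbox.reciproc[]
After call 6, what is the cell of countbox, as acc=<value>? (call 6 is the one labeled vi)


==> accrue(x→47)
<== 47
==> fold(x→8)
<== 376
==> accrue(x→22)
<== 398
==> show()
<== 398
==> show()
<== 398
==> reciproc()
<== 1/398

Answer: acc=1/398


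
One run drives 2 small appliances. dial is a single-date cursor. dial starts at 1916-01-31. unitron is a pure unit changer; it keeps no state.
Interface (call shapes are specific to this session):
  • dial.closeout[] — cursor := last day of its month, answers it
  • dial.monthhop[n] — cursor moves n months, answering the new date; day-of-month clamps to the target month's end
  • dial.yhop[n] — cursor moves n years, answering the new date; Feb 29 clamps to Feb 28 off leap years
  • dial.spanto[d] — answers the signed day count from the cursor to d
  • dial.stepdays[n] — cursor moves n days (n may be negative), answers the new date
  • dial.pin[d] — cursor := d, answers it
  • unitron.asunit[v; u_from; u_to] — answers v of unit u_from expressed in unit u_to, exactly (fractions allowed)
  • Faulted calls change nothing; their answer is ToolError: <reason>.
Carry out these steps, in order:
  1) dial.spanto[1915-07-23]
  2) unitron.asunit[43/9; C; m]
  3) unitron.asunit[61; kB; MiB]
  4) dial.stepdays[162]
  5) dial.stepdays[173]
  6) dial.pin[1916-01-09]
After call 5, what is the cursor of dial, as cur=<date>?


Answer: cur=1916-12-31

Derivation:
I invoke dial.spanto using 1915-07-23: -192.
Then unitron.asunit using 43/9, C, m, → ToolError: incompatible units.
Using unitron.asunit using 61, kB, MiB: 7625/131072.
Using dial.stepdays using 162, giving 1916-07-11.
Next I call dial.stepdays using 173, — result: 1916-12-31.
Then dial.pin using 1916-01-09, → 1916-01-09.


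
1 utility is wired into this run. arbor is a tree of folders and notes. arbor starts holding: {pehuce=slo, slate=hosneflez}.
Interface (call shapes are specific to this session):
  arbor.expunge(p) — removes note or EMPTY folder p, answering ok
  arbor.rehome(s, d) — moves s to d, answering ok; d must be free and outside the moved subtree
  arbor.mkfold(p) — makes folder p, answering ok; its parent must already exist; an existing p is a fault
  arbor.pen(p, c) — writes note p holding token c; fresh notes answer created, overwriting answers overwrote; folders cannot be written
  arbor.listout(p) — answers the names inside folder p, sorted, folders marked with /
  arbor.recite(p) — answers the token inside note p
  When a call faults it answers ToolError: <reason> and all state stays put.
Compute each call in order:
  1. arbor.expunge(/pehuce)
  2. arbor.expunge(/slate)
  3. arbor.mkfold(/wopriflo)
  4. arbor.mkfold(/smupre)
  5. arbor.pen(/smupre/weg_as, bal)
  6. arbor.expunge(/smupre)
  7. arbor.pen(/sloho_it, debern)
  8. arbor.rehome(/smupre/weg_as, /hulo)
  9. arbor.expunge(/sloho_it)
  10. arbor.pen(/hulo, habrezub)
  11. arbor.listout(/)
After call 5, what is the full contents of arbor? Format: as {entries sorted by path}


Answer: {smupre/, smupre/weg_as=bal, wopriflo/}

Derivation:
;; 1. expunge(p: /pehuce) => ok
;; 2. expunge(p: /slate) => ok
;; 3. mkfold(p: /wopriflo) => ok
;; 4. mkfold(p: /smupre) => ok
;; 5. pen(p: /smupre/weg_as, c: bal) => created
;; 6. expunge(p: /smupre) => ToolError: not empty
;; 7. pen(p: /sloho_it, c: debern) => created
;; 8. rehome(s: /smupre/weg_as, d: /hulo) => ok
;; 9. expunge(p: /sloho_it) => ok
;; 10. pen(p: /hulo, c: habrezub) => overwrote
;; 11. listout(p: /) => [hulo, smupre/, wopriflo/]


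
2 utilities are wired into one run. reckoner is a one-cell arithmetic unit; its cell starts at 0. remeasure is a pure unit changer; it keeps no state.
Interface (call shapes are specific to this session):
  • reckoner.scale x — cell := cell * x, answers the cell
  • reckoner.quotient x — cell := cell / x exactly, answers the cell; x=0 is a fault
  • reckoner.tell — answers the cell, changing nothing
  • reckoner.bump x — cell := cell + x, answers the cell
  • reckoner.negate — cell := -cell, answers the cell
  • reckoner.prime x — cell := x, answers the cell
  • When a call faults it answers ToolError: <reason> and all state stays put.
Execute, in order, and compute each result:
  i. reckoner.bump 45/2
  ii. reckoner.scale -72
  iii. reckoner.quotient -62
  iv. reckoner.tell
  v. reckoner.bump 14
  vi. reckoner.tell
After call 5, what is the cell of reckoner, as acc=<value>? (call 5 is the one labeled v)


Answer: acc=1244/31

Derivation:
Step: reckoner.bump[45/2]
Result: 45/2
Step: reckoner.scale[-72]
Result: -1620
Step: reckoner.quotient[-62]
Result: 810/31
Step: reckoner.tell[]
Result: 810/31
Step: reckoner.bump[14]
Result: 1244/31
Step: reckoner.tell[]
Result: 1244/31


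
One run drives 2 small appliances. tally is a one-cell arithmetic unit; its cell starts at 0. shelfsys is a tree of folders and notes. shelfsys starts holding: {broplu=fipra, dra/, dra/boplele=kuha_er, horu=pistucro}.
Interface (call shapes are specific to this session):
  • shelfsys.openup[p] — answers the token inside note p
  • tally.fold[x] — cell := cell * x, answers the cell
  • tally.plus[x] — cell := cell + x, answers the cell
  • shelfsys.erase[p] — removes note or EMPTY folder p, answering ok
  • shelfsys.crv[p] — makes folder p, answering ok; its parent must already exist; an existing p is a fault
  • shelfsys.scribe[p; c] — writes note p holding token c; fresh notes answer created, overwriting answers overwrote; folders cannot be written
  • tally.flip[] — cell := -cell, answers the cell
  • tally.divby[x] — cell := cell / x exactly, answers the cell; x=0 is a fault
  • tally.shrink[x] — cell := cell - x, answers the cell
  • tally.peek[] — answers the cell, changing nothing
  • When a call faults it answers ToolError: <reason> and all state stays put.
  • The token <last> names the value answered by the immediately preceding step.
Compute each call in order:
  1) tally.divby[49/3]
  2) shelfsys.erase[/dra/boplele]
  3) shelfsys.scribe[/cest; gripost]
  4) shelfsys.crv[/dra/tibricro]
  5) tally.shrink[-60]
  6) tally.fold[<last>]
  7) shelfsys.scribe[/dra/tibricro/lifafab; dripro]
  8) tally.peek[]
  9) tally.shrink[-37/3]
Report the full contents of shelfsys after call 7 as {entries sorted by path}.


Answer: {broplu=fipra, cest=gripost, dra/, dra/tibricro/, dra/tibricro/lifafab=dripro, horu=pistucro}

Derivation:
>> divby(x: 49/3)
<< 0
>> erase(p: /dra/boplele)
<< ok
>> scribe(p: /cest, c: gripost)
<< created
>> crv(p: /dra/tibricro)
<< ok
>> shrink(x: -60)
<< 60
>> fold(x: <last>)
<< 3600
>> scribe(p: /dra/tibricro/lifafab, c: dripro)
<< created
>> peek()
<< 3600
>> shrink(x: -37/3)
<< 10837/3


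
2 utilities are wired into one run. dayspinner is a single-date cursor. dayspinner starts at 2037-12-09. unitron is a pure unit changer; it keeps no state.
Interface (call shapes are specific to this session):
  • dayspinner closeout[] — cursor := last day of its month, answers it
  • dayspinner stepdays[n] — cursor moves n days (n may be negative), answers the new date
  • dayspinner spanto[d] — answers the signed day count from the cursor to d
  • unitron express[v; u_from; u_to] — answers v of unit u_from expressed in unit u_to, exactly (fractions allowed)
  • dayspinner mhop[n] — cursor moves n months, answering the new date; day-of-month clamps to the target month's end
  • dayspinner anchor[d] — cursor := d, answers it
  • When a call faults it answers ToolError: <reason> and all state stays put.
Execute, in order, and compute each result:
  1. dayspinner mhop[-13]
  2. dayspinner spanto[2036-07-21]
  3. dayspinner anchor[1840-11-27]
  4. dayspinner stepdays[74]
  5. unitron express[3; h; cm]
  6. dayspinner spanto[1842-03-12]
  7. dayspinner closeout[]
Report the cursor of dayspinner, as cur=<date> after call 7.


Answer: cur=1841-02-28

Derivation:
~$ dayspinner mhop n: -13
= 2036-11-09
~$ dayspinner spanto d: 2036-07-21
= -111
~$ dayspinner anchor d: 1840-11-27
= 1840-11-27
~$ dayspinner stepdays n: 74
= 1841-02-09
~$ unitron express v: 3 u_from: h u_to: cm
= ToolError: incompatible units
~$ dayspinner spanto d: 1842-03-12
= 396
~$ dayspinner closeout
= 1841-02-28


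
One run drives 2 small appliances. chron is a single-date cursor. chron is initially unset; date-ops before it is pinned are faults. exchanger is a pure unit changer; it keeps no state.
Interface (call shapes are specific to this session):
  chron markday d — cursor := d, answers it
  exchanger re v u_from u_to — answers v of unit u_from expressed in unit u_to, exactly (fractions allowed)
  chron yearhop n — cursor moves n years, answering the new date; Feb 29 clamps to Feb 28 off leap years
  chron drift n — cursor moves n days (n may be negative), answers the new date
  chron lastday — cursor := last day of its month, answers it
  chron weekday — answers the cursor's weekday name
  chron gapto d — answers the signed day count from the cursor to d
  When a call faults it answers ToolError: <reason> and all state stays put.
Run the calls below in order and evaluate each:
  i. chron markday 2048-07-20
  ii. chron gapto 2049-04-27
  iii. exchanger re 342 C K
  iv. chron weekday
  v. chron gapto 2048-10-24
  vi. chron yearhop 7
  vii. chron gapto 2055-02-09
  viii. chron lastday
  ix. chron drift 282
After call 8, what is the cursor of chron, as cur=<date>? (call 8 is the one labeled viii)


Answer: cur=2055-07-31

Derivation:
~$ chron markday d→2048-07-20
:: 2048-07-20
~$ chron gapto d→2049-04-27
:: 281
~$ exchanger re v→342 u_from→C u_to→K
:: 12303/20
~$ chron weekday
:: Monday
~$ chron gapto d→2048-10-24
:: 96
~$ chron yearhop n→7
:: 2055-07-20
~$ chron gapto d→2055-02-09
:: -161
~$ chron lastday
:: 2055-07-31
~$ chron drift n→282
:: 2056-05-08


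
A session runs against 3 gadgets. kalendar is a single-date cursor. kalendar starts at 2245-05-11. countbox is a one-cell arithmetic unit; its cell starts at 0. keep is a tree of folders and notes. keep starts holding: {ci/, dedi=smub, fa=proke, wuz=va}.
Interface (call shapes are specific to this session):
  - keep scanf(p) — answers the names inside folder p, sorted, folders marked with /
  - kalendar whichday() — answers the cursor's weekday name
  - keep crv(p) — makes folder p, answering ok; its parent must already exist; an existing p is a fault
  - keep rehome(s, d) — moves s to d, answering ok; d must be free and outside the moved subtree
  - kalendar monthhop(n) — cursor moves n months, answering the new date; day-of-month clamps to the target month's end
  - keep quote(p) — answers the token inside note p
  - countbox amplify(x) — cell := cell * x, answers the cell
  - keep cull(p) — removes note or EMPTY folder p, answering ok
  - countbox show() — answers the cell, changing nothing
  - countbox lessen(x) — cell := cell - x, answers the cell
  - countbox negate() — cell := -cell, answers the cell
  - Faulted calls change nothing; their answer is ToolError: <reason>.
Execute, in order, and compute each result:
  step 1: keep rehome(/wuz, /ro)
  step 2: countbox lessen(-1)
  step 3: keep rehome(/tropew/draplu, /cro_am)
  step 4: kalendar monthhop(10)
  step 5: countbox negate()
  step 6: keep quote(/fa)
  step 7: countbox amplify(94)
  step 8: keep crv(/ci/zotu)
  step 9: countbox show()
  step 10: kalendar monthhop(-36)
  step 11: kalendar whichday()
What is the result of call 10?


Act: keep rehome[/wuz; /ro]
Obs: ok
Act: countbox lessen[-1]
Obs: 1
Act: keep rehome[/tropew/draplu; /cro_am]
Obs: ToolError: not found
Act: kalendar monthhop[10]
Obs: 2246-03-11
Act: countbox negate[]
Obs: -1
Act: keep quote[/fa]
Obs: proke
Act: countbox amplify[94]
Obs: -94
Act: keep crv[/ci/zotu]
Obs: ok
Act: countbox show[]
Obs: -94
Act: kalendar monthhop[-36]
Obs: 2243-03-11
Act: kalendar whichday[]
Obs: Saturday

Answer: 2243-03-11


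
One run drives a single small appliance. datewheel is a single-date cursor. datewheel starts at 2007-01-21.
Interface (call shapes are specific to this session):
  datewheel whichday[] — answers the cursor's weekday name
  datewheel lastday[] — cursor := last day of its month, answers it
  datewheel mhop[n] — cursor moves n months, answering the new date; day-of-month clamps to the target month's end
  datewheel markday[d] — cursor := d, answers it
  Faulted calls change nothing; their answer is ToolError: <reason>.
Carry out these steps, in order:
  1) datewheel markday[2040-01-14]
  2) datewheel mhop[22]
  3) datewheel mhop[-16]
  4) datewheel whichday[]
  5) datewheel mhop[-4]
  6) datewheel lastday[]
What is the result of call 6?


·→ datewheel markday(d=2040-01-14)
·← 2040-01-14
·→ datewheel mhop(n=22)
·← 2041-11-14
·→ datewheel mhop(n=-16)
·← 2040-07-14
·→ datewheel whichday()
·← Saturday
·→ datewheel mhop(n=-4)
·← 2040-03-14
·→ datewheel lastday()
·← 2040-03-31

Answer: 2040-03-31


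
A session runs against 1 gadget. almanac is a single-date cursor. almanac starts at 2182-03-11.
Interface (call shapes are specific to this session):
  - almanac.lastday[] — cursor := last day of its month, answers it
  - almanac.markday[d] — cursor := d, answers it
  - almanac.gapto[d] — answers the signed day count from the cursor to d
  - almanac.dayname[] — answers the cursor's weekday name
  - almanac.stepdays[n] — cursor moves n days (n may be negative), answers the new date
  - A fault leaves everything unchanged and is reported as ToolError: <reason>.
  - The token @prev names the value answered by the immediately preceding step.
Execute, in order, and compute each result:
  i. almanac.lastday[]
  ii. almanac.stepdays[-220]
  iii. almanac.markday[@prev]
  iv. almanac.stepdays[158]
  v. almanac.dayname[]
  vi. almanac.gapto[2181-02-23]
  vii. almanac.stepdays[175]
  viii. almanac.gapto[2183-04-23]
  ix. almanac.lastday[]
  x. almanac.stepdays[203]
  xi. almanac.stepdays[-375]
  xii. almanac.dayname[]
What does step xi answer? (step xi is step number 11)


Answer: 2182-02-09

Derivation:
I invoke almanac.lastday, which returns 2182-03-31.
Using almanac.stepdays on n→-220, giving 2181-08-23.
Calling almanac.markday on d→@prev, — result: 2181-08-23.
Next I call almanac.stepdays on n→158, → 2182-01-28.
I run almanac.dayname, and get Monday.
I invoke almanac.gapto on d→2181-02-23, → -339.
I call almanac.stepdays on n→175, which returns 2182-07-22.
I use almanac.gapto on d→2183-04-23: 275.
Invoking almanac.lastday(), which returns 2182-07-31.
Using almanac.stepdays on n→203, → 2183-02-19.
I call almanac.stepdays on n→-375, giving 2182-02-09.
I use almanac.dayname, and observe Saturday.


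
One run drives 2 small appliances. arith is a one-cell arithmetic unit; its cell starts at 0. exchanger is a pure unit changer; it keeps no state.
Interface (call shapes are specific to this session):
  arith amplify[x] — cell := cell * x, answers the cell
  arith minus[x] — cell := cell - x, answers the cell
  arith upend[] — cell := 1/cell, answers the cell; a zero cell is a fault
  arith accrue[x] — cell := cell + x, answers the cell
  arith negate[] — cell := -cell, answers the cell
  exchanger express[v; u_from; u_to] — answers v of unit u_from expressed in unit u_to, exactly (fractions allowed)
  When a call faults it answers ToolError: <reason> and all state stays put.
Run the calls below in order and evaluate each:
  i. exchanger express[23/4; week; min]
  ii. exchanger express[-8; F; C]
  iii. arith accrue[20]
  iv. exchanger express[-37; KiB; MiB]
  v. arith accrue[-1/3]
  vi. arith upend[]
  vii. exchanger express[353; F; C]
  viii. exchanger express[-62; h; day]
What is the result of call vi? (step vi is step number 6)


Answer: 3/59

Derivation:
CALL exchanger express[v=23/4; u_from=week; u_to=min]
RET  57960
CALL exchanger express[v=-8; u_from=F; u_to=C]
RET  -200/9
CALL arith accrue[x=20]
RET  20
CALL exchanger express[v=-37; u_from=KiB; u_to=MiB]
RET  -37/1024
CALL arith accrue[x=-1/3]
RET  59/3
CALL arith upend[]
RET  3/59
CALL exchanger express[v=353; u_from=F; u_to=C]
RET  535/3
CALL exchanger express[v=-62; u_from=h; u_to=day]
RET  -31/12


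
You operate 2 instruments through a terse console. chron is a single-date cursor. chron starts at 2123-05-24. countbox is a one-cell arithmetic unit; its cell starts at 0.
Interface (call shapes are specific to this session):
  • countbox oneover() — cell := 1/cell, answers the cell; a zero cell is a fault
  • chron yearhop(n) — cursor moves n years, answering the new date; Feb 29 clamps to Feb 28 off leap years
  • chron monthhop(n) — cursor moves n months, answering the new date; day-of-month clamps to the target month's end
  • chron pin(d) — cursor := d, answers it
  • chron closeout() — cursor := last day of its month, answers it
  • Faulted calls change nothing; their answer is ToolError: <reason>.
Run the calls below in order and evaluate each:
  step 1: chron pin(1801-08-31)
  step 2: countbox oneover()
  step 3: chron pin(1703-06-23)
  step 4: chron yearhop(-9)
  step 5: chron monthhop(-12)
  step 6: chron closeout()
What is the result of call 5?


Answer: 1693-06-23

Derivation:
Then chron pin passing d=1801-08-31: 1801-08-31.
I call countbox oneover, and observe ToolError: reciprocal of zero.
Invoking chron pin passing d=1703-06-23, and get 1703-06-23.
Using chron yearhop passing n=-9, which returns 1694-06-23.
Next I call chron monthhop passing n=-12, — result: 1693-06-23.
I run chron closeout, and observe 1693-06-30.


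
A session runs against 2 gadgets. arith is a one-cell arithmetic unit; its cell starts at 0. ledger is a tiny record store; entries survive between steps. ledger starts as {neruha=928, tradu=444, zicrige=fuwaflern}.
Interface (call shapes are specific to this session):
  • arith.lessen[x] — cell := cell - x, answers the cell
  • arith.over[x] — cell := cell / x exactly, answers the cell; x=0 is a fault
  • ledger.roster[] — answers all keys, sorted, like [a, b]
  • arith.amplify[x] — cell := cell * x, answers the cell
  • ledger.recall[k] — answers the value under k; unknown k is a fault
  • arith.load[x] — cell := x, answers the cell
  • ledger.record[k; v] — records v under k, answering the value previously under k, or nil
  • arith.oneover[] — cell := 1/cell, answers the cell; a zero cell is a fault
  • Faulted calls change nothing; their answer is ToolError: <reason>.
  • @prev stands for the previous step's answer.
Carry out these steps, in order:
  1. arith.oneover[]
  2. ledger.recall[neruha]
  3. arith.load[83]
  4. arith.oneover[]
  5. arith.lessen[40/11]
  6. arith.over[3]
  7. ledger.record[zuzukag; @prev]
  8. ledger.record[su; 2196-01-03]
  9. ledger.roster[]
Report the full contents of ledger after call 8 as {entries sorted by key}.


$ arith.oneover
:: ToolError: reciprocal of zero
$ ledger.recall k='neruha'
:: 928
$ arith.load x='83'
:: 83
$ arith.oneover
:: 1/83
$ arith.lessen x='40/11'
:: -3309/913
$ arith.over x='3'
:: -1103/913
$ ledger.record k='zuzukag' v='@prev'
:: nil
$ ledger.record k='su' v='2196-01-03'
:: nil
$ ledger.roster
:: [neruha, su, tradu, zicrige, zuzukag]

Answer: {neruha=928, su=2196-01-03, tradu=444, zicrige=fuwaflern, zuzukag=-1103/913}


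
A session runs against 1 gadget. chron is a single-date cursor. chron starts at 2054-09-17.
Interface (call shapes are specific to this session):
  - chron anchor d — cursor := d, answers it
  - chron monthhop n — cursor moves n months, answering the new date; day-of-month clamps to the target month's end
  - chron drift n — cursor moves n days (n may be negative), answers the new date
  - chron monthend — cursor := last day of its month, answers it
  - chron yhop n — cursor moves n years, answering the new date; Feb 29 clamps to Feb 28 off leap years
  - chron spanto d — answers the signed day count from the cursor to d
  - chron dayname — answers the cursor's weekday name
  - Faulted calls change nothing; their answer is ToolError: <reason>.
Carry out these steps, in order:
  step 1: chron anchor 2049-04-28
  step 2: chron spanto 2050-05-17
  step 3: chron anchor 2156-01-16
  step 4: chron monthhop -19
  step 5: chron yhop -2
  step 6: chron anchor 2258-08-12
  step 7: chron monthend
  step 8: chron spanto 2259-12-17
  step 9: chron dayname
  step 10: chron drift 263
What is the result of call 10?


Answer: 2259-05-21

Derivation:
-- chron anchor(d=2049-04-28) == 2049-04-28
-- chron spanto(d=2050-05-17) == 384
-- chron anchor(d=2156-01-16) == 2156-01-16
-- chron monthhop(n=-19) == 2154-06-16
-- chron yhop(n=-2) == 2152-06-16
-- chron anchor(d=2258-08-12) == 2258-08-12
-- chron monthend() == 2258-08-31
-- chron spanto(d=2259-12-17) == 473
-- chron dayname() == Tuesday
-- chron drift(n=263) == 2259-05-21


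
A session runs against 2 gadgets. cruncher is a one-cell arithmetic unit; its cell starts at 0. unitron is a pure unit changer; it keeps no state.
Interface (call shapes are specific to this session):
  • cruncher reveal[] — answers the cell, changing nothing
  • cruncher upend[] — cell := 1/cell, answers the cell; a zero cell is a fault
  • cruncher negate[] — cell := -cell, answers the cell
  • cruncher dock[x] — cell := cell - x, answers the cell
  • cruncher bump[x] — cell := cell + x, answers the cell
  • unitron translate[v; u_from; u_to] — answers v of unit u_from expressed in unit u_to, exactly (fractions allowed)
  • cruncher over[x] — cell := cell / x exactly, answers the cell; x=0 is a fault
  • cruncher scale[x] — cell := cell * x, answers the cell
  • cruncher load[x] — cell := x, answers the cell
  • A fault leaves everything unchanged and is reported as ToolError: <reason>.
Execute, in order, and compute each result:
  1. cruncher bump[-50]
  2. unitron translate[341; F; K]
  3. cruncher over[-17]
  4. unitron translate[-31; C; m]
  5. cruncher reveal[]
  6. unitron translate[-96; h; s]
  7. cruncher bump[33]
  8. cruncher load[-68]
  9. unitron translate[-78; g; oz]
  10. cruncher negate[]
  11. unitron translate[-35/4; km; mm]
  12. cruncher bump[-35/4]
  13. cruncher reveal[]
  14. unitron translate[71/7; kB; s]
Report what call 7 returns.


Answer: 611/17

Derivation:
$ cruncher bump x→-50
= -50
$ unitron translate v→341 u_from→F u_to→K
= 26689/60
$ cruncher over x→-17
= 50/17
$ unitron translate v→-31 u_from→C u_to→m
= ToolError: incompatible units
$ cruncher reveal
= 50/17
$ unitron translate v→-96 u_from→h u_to→s
= -345600
$ cruncher bump x→33
= 611/17
$ cruncher load x→-68
= -68
$ unitron translate v→-78 u_from→g u_to→oz
= -124800000/45359237
$ cruncher negate
= 68
$ unitron translate v→-35/4 u_from→km u_to→mm
= -8750000
$ cruncher bump x→-35/4
= 237/4
$ cruncher reveal
= 237/4
$ unitron translate v→71/7 u_from→kB u_to→s
= ToolError: incompatible units


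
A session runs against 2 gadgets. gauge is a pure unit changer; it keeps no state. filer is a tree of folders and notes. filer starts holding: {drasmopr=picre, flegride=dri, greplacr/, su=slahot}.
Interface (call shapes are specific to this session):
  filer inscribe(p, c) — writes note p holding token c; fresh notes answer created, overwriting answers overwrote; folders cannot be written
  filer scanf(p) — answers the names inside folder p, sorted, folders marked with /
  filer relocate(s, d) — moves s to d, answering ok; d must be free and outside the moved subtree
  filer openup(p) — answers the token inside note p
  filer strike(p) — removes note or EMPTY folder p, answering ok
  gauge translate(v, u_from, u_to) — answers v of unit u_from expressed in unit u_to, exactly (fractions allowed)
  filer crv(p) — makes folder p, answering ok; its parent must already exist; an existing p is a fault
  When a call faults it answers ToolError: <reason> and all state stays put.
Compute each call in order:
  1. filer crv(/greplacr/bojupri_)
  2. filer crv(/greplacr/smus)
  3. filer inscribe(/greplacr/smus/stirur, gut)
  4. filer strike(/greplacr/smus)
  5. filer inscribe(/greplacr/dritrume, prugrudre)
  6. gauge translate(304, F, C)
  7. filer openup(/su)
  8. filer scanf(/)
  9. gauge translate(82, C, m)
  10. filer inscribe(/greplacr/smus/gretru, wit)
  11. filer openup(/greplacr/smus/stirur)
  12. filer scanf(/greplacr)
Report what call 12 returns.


Step: filer crv[p=/greplacr/bojupri_]
Result: ok
Step: filer crv[p=/greplacr/smus]
Result: ok
Step: filer inscribe[p=/greplacr/smus/stirur; c=gut]
Result: created
Step: filer strike[p=/greplacr/smus]
Result: ToolError: not empty
Step: filer inscribe[p=/greplacr/dritrume; c=prugrudre]
Result: created
Step: gauge translate[v=304; u_from=F; u_to=C]
Result: 1360/9
Step: filer openup[p=/su]
Result: slahot
Step: filer scanf[p=/]
Result: [drasmopr, flegride, greplacr/, su]
Step: gauge translate[v=82; u_from=C; u_to=m]
Result: ToolError: incompatible units
Step: filer inscribe[p=/greplacr/smus/gretru; c=wit]
Result: created
Step: filer openup[p=/greplacr/smus/stirur]
Result: gut
Step: filer scanf[p=/greplacr]
Result: [bojupri_/, dritrume, smus/]

Answer: [bojupri_/, dritrume, smus/]


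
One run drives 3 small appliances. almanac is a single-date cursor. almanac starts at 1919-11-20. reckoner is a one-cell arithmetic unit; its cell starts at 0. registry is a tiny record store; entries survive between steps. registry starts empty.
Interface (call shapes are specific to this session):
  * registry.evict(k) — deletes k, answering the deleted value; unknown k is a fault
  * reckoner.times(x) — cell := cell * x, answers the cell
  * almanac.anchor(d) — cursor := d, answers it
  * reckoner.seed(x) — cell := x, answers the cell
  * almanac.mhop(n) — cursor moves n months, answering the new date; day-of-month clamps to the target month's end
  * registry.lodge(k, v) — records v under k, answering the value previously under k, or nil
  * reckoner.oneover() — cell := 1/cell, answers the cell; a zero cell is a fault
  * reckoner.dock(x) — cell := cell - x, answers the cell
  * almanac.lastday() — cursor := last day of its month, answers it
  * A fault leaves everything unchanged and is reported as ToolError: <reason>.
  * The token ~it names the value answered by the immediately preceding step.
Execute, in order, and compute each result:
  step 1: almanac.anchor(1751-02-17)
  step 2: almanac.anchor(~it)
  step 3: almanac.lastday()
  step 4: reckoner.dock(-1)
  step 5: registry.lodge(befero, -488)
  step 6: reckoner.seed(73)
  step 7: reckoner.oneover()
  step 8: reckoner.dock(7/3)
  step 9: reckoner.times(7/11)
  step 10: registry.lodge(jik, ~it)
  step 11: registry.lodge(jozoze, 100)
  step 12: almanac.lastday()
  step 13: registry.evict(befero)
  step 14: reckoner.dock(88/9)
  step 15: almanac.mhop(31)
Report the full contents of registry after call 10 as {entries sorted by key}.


Calling almanac.anchor passing d: 1751-02-17, giving 1751-02-17.
I try almanac.anchor passing d: ~it, which returns 1751-02-17.
I run almanac.lastday, and see 1751-02-28.
Invoking reckoner.dock passing x: -1, — result: 1.
I try registry.lodge passing k: befero, v: -488, which returns nil.
I run reckoner.seed passing x: 73, — result: 73.
Using reckoner.oneover: 1/73.
Calling reckoner.dock passing x: 7/3, which returns -508/219.
Next I call reckoner.times passing x: 7/11, yielding -3556/2409.
I run registry.lodge passing k: jik, v: ~it, and observe nil.
Then registry.lodge passing k: jozoze, v: 100, which returns nil.
Then almanac.lastday, and get 1751-02-28.
I run registry.evict passing k: befero, and see -488.
I try reckoner.dock passing x: 88/9, and see -81332/7227.
Invoking almanac.mhop passing n: 31: 1753-09-28.

Answer: {befero=-488, jik=-3556/2409}


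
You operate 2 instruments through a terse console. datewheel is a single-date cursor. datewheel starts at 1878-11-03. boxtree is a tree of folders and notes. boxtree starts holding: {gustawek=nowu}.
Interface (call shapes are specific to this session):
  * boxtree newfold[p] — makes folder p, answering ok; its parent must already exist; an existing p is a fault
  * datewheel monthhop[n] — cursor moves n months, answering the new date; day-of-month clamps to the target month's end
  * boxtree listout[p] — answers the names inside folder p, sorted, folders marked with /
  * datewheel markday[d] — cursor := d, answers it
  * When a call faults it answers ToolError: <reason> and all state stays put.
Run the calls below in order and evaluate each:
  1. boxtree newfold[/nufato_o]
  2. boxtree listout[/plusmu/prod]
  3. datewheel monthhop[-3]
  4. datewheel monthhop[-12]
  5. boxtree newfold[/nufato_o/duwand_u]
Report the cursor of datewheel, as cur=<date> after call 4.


Answer: cur=1877-08-03

Derivation:
-- boxtree newfold(p: /nufato_o) => ok
-- boxtree listout(p: /plusmu/prod) => ToolError: not found
-- datewheel monthhop(n: -3) => 1878-08-03
-- datewheel monthhop(n: -12) => 1877-08-03
-- boxtree newfold(p: /nufato_o/duwand_u) => ok


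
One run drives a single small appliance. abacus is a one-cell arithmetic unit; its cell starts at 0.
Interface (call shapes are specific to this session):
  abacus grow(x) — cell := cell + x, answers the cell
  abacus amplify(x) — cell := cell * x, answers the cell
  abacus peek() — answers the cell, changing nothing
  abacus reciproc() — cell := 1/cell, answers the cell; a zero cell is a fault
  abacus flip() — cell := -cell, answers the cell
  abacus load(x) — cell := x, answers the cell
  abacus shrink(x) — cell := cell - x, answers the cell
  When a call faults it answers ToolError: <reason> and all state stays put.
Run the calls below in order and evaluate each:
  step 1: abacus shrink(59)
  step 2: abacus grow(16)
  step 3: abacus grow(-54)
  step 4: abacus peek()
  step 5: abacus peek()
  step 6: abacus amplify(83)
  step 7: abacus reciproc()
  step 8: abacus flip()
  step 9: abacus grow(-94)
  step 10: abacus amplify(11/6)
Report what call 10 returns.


% abacus shrink x→59
  -59
% abacus grow x→16
  -43
% abacus grow x→-54
  -97
% abacus peek
  -97
% abacus peek
  -97
% abacus amplify x→83
  -8051
% abacus reciproc
  -1/8051
% abacus flip
  1/8051
% abacus grow x→-94
  -756793/8051
% abacus amplify x→11/6
  -8324723/48306

Answer: -8324723/48306


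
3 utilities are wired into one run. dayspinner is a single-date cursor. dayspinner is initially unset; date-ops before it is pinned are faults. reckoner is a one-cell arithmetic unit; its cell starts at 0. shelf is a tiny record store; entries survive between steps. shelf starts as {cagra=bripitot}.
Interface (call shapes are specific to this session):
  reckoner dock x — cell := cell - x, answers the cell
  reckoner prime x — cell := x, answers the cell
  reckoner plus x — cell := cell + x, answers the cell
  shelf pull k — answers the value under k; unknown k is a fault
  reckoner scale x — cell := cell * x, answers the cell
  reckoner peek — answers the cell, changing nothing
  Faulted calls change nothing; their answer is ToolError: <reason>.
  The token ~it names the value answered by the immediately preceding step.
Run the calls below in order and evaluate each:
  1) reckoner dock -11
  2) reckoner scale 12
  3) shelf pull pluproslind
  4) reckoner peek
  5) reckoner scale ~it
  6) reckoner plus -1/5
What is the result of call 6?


Answer: 87119/5

Derivation:
Using reckoner dock(x: -11), → 11.
I call reckoner scale(x: 12), and get 132.
Invoking shelf pull(k: pluproslind), giving ToolError: no such key pluproslind.
Now I run reckoner peek, — result: 132.
I call reckoner scale(x: ~it), — result: 17424.
I use reckoner plus(x: -1/5), yielding 87119/5.


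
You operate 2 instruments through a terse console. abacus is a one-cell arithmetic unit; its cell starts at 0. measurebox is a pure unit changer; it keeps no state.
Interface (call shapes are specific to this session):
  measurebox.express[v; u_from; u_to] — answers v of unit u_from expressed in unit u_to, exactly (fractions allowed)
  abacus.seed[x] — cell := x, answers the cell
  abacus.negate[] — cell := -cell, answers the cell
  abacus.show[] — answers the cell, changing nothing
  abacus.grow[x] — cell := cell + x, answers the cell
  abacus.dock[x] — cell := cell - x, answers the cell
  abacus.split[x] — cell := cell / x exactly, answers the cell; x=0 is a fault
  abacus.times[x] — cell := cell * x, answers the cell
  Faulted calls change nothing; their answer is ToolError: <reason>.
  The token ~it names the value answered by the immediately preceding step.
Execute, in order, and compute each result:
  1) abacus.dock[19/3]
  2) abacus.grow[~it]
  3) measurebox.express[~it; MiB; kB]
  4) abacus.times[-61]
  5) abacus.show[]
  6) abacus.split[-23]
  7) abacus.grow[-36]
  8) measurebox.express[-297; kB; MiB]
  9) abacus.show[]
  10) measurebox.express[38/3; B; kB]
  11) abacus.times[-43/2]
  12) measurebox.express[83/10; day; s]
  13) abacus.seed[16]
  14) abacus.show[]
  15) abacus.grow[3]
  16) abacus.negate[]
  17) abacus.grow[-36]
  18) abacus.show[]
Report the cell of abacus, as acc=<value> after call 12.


Answer: acc=103243/69

Derivation:
>> abacus.dock(x: 19/3)
<< -19/3
>> abacus.grow(x: ~it)
<< -38/3
>> measurebox.express(v: ~it, u_from: MiB, u_to: kB)
<< -4980736/375
>> abacus.times(x: -61)
<< 2318/3
>> abacus.show()
<< 2318/3
>> abacus.split(x: -23)
<< -2318/69
>> abacus.grow(x: -36)
<< -4802/69
>> measurebox.express(v: -297, u_from: kB, u_to: MiB)
<< -37125/131072
>> abacus.show()
<< -4802/69
>> measurebox.express(v: 38/3, u_from: B, u_to: kB)
<< 19/1500
>> abacus.times(x: -43/2)
<< 103243/69
>> measurebox.express(v: 83/10, u_from: day, u_to: s)
<< 717120
>> abacus.seed(x: 16)
<< 16
>> abacus.show()
<< 16
>> abacus.grow(x: 3)
<< 19
>> abacus.negate()
<< -19
>> abacus.grow(x: -36)
<< -55
>> abacus.show()
<< -55


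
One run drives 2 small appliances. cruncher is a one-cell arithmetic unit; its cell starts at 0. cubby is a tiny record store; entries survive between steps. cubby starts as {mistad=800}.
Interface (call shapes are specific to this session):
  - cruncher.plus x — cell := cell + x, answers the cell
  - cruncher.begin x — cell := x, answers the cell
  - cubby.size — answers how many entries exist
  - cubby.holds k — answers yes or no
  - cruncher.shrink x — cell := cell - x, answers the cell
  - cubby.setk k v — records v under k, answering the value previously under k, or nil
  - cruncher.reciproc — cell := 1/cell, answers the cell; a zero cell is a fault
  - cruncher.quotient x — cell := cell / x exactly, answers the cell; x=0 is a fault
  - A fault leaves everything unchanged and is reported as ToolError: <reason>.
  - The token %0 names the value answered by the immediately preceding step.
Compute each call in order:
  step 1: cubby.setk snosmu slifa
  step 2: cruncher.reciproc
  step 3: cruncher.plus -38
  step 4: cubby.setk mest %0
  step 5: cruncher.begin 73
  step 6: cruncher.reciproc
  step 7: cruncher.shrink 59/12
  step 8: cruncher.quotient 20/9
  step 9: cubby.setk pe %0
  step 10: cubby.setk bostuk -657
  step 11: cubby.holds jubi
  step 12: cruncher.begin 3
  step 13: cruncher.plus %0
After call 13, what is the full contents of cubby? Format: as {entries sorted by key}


Answer: {bostuk=-657, mest=-38, mistad=800, pe=-2577/1168, snosmu=slifa}

Derivation:
% 1. cubby.setk(snosmu, slifa) ~> nil
% 2. cruncher.reciproc() ~> ToolError: reciprocal of zero
% 3. cruncher.plus(-38) ~> -38
% 4. cubby.setk(mest, %0) ~> nil
% 5. cruncher.begin(73) ~> 73
% 6. cruncher.reciproc() ~> 1/73
% 7. cruncher.shrink(59/12) ~> -4295/876
% 8. cruncher.quotient(20/9) ~> -2577/1168
% 9. cubby.setk(pe, %0) ~> nil
% 10. cubby.setk(bostuk, -657) ~> nil
% 11. cubby.holds(jubi) ~> no
% 12. cruncher.begin(3) ~> 3
% 13. cruncher.plus(%0) ~> 6


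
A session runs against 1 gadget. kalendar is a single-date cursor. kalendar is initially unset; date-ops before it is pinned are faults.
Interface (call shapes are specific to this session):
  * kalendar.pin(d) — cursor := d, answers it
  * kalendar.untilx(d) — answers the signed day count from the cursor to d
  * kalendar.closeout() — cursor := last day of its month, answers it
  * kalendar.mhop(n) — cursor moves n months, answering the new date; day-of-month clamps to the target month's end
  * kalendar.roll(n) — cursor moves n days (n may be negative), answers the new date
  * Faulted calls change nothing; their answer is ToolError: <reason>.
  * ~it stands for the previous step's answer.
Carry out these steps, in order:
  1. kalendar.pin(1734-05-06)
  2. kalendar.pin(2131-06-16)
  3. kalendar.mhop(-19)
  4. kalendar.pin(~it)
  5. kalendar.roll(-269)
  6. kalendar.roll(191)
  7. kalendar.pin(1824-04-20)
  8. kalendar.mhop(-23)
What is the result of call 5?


Answer: 2129-02-20

Derivation:
! pin(d: 1734-05-06) -> 1734-05-06
! pin(d: 2131-06-16) -> 2131-06-16
! mhop(n: -19) -> 2129-11-16
! pin(d: ~it) -> 2129-11-16
! roll(n: -269) -> 2129-02-20
! roll(n: 191) -> 2129-08-30
! pin(d: 1824-04-20) -> 1824-04-20
! mhop(n: -23) -> 1822-05-20


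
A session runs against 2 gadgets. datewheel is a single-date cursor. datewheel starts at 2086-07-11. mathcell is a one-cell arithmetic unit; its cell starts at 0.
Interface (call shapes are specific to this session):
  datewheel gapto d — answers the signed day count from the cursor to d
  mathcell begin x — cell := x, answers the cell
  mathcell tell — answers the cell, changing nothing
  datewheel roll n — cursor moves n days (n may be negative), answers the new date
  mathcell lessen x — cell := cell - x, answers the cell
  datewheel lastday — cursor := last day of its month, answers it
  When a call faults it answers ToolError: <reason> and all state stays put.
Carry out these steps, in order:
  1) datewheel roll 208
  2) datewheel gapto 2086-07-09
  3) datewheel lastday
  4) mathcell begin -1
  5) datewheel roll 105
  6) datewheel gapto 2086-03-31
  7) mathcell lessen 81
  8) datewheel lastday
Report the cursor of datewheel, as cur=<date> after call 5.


// 1. datewheel roll(208) -> 2087-02-04
// 2. datewheel gapto(2086-07-09) -> -210
// 3. datewheel lastday() -> 2087-02-28
// 4. mathcell begin(-1) -> -1
// 5. datewheel roll(105) -> 2087-06-13
// 6. datewheel gapto(2086-03-31) -> -439
// 7. mathcell lessen(81) -> -82
// 8. datewheel lastday() -> 2087-06-30

Answer: cur=2087-06-13
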